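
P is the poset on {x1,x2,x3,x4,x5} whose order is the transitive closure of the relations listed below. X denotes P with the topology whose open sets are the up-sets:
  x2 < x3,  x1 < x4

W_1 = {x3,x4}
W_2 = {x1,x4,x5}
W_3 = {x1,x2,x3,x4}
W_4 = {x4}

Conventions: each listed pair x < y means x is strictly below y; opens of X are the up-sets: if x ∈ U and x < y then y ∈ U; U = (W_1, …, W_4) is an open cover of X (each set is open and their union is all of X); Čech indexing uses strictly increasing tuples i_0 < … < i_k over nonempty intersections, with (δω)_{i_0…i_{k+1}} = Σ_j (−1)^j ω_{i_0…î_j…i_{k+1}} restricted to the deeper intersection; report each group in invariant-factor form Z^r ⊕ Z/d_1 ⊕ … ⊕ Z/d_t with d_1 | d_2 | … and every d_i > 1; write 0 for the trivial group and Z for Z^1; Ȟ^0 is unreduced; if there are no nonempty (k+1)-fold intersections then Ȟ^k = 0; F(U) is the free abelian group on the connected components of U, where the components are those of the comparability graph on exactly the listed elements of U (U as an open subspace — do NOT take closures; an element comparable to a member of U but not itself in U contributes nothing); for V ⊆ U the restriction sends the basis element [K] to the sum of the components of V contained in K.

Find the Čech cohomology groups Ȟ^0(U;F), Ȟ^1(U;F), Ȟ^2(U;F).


nerve simplices:
  W12={x4} W13={x3,x4} W14={x4} W23={x1,x4} W24={x4} W34={x4}
  W123={x4} W124={x4} W134={x4} W234={x4}
  W1234={x4}
components per intersection:
  W1: {x3} {x4}
  W2: {x1,x4} {x5}
  W3: {x1,x4} {x2,x3}
  W4: {x4}
  W12: {x4}
  W13: {x3} {x4}
  W14: {x4}
  W23: {x1,x4}
  W24: {x4}
  W34: {x4}
  W123: {x4}
  W124: {x4}
  W134: {x4}
  W234: {x4}
  W1234: {x4}
C dims 7,7,4,1; δ0: rk 4, SNF 1^4; δ1: rk 3, SNF 1^3; δ2: rk 1, SNF 1^1
degree 0: 7−4−0 = 3 → Ȟ^0 ≅ Z^3
degree 1: 7−3−4 = 0 → Ȟ^1 ≅ 0
degree 2: 4−1−3 = 0 → Ȟ^2 ≅ 0

Ȟ^0 ≅ Z^3, Ȟ^1 ≅ 0 and Ȟ^2 ≅ 0


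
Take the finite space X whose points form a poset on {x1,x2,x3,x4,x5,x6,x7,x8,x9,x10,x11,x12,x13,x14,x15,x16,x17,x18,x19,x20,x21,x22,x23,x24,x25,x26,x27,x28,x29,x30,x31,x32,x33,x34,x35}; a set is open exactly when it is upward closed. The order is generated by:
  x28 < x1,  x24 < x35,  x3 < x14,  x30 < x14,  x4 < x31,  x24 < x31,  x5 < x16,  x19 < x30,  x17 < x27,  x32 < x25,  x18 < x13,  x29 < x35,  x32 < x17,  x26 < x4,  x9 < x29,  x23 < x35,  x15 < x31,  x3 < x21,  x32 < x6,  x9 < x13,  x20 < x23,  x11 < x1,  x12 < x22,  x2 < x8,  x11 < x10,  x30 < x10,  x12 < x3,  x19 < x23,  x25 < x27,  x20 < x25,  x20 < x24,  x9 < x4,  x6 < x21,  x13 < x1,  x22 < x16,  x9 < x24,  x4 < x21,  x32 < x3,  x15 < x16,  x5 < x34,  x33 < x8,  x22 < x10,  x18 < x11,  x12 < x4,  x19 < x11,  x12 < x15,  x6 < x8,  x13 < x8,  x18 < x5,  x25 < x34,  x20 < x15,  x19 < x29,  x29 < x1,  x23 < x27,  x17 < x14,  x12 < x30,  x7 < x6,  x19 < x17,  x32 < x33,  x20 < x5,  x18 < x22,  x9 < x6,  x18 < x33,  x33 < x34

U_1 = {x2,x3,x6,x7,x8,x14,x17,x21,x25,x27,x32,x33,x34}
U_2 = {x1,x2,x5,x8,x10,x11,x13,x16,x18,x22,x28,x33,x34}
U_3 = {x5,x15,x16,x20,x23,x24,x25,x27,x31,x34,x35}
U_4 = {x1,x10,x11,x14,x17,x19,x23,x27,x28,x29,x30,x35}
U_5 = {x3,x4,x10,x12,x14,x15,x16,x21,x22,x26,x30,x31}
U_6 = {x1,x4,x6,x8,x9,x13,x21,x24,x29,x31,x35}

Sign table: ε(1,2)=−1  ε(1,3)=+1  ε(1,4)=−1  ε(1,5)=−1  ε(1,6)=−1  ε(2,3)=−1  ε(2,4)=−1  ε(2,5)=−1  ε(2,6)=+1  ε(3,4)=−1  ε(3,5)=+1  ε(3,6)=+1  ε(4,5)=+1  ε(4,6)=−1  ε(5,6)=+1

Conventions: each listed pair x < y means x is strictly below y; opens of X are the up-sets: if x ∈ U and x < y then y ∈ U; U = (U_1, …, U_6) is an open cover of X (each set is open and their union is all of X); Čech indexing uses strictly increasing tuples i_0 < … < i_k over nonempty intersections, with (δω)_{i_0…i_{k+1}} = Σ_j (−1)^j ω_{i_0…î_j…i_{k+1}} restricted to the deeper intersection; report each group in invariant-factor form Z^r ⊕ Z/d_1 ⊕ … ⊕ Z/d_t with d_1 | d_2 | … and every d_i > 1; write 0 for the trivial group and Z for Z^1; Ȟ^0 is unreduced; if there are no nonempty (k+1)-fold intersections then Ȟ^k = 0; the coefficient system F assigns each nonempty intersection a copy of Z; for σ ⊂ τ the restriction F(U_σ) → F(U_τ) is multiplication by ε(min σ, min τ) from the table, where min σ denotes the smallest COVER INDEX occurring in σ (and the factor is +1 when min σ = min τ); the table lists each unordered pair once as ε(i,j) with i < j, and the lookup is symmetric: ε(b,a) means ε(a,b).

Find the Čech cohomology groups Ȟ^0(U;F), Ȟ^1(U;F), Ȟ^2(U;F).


Ȟ^0 ≅ 0, Ȟ^1 ≅ Z/2 and Ȟ^2 ≅ Z

cover nerve:
  U12={x2,x8,x33,x34} U13={x25,x27,x34} U14={x14,x17,x27} U15={x3,x14,x21} U16={x6,x8,x21} U23={x5,x16,x34} U24={x1,x10,x11,x28} U25={x10,x16,x22} U26={x1,x8,x13} U34={x23,x27,x35} U35={x15,x16,x31} U36={x24,x31,x35} U45={x10,x14,x30} U46={x1,x29,x35} U56={x4,x21,x31}
  U123={x34} U126={x8} U134={x27} U145={x14} U156={x21} U235={x16} U245={x10} U246={x1} U346={x35} U356={x31}
C dims 6,15,10; δ0: rk 6, SNF 1^5·2; δ1: rk 9, SNF 1^9
Ȟ^0: (6−6)−0=0 ⇒ 0
Ȟ^1: (15−9)−6=0 plus torsion [2] ⇒ Z/2
Ȟ^2: (10−0)−9=1 ⇒ Z


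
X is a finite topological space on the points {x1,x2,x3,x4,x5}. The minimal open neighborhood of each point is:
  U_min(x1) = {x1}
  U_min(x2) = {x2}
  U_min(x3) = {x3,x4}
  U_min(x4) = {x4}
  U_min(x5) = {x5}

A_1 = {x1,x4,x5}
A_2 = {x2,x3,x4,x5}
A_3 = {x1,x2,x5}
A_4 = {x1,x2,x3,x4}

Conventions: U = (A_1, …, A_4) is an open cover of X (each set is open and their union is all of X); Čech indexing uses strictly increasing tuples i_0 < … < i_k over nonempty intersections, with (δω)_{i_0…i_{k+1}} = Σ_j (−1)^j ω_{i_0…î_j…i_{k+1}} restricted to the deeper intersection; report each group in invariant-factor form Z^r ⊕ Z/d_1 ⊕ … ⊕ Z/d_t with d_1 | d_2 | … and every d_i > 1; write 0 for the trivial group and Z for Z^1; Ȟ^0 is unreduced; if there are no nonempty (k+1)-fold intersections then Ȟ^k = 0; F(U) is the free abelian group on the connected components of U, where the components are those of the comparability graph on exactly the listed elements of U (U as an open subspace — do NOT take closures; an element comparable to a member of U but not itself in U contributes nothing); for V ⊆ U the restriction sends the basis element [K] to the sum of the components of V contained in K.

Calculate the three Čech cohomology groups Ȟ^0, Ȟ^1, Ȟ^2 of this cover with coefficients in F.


nonempty overlaps:
  A12={x4,x5} A13={x1,x5} A14={x1,x4} A23={x2,x5} A24={x2,x3,x4} A34={x1,x2}
  A123={x5} A124={x4} A134={x1} A234={x2}
components per intersection:
  A1: {x1} {x4} {x5}
  A2: {x2} {x3,x4} {x5}
  A3: {x1} {x2} {x5}
  A4: {x1} {x2} {x3,x4}
  A12: {x4} {x5}
  A13: {x1} {x5}
  A14: {x1} {x4}
  A23: {x2} {x5}
  A24: {x2} {x3,x4}
  A34: {x1} {x2}
  A123: {x5}
  A124: {x4}
  A134: {x1}
  A234: {x2}
C dims 12,12,4; δ0: rk 8, SNF 1^8; δ1: rk 4, SNF 1^4
degree 0: 12−8−0 = 4 → Ȟ^0 ≅ Z^4
degree 1: 12−4−8 = 0 → Ȟ^1 ≅ 0
degree 2: 4−0−4 = 0 → Ȟ^2 ≅ 0

Ȟ^0(U;F) ≅ Z^4,  Ȟ^1(U;F) ≅ 0,  Ȟ^2(U;F) ≅ 0


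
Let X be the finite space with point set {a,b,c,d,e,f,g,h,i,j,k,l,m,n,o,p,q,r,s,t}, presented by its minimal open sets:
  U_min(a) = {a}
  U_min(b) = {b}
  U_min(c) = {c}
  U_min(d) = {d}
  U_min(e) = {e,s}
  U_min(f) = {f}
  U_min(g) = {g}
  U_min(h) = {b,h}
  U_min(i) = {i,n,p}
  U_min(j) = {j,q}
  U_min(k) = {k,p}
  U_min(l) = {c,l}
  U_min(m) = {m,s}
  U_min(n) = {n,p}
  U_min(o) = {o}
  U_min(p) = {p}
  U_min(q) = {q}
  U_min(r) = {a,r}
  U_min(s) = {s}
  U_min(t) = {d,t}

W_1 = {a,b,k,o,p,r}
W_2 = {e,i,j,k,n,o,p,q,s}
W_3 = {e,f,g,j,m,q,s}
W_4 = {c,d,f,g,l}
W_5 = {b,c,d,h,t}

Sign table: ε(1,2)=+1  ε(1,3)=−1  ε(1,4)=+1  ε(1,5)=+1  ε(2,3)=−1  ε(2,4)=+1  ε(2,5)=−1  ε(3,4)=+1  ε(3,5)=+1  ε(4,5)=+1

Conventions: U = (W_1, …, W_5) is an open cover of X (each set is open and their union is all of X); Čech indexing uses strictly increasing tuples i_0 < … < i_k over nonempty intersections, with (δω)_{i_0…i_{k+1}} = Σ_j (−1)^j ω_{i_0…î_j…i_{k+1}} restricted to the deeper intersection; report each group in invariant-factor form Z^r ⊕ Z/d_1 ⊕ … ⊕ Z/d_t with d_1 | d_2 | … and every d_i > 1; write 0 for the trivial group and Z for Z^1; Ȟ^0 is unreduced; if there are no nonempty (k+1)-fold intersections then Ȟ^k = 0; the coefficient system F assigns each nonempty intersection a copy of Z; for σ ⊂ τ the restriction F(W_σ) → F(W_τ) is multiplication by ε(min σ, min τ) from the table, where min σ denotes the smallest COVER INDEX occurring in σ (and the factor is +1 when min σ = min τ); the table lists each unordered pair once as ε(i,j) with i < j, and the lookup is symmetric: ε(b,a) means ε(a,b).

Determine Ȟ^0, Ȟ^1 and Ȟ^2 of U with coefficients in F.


nerve simplices:
  W12={k,o,p} W15={b} W23={e,j,q,s} W34={f,g} W45={c,d}
C dims 5,5; δ0: rk 5, SNF 1^4·2
degree 0: 5−5−0 = 0 → Ȟ^0 ≅ 0
degree 1: 5−0−5 = 0 plus torsion [2] → Ȟ^1 ≅ Z/2
degree 2: 0−0−0 = 0 → Ȟ^2 ≅ 0

Ȟ^0 = 0, Ȟ^1 = Z/2, Ȟ^2 = 0


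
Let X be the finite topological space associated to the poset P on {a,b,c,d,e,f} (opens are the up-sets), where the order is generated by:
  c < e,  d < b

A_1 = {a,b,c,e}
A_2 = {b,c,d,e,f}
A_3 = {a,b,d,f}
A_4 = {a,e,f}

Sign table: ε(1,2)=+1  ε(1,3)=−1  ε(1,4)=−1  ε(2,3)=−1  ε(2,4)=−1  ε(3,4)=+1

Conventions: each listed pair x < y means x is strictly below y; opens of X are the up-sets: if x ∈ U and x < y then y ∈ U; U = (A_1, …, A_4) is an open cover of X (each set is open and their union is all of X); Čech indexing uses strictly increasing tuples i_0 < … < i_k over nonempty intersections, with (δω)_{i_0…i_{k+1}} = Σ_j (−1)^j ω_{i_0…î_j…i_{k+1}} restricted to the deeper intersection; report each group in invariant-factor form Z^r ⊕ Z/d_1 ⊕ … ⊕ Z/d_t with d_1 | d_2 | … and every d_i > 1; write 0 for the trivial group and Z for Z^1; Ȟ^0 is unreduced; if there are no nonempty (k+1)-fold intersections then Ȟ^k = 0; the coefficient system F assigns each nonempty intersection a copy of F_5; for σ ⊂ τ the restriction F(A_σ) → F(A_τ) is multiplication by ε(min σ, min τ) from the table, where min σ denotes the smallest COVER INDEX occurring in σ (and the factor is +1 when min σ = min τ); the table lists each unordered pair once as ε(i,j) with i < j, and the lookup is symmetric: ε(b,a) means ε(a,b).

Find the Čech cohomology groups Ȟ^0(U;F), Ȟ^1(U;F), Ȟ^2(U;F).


intersection data:
  A12={b,c,e} A13={a,b} A14={a,e} A23={b,d,f} A24={e,f} A34={a,f}
  A123={b} A124={e} A134={a} A234={f}
C dims 4,6,4; δ0: rk_F5 3; δ1: rk_F5 3
Ȟ^0 = (4 − 3) − 0 = 1, so Ȟ^0 ≅ Z/5
Ȟ^1 = (6 − 3) − 3 = 0, so Ȟ^1 ≅ 0
Ȟ^2 = (4 − 0) − 3 = 1, so Ȟ^2 ≅ Z/5

Ȟ^0(U;F) ≅ Z/5, Ȟ^1(U;F) ≅ 0 and Ȟ^2(U;F) ≅ Z/5


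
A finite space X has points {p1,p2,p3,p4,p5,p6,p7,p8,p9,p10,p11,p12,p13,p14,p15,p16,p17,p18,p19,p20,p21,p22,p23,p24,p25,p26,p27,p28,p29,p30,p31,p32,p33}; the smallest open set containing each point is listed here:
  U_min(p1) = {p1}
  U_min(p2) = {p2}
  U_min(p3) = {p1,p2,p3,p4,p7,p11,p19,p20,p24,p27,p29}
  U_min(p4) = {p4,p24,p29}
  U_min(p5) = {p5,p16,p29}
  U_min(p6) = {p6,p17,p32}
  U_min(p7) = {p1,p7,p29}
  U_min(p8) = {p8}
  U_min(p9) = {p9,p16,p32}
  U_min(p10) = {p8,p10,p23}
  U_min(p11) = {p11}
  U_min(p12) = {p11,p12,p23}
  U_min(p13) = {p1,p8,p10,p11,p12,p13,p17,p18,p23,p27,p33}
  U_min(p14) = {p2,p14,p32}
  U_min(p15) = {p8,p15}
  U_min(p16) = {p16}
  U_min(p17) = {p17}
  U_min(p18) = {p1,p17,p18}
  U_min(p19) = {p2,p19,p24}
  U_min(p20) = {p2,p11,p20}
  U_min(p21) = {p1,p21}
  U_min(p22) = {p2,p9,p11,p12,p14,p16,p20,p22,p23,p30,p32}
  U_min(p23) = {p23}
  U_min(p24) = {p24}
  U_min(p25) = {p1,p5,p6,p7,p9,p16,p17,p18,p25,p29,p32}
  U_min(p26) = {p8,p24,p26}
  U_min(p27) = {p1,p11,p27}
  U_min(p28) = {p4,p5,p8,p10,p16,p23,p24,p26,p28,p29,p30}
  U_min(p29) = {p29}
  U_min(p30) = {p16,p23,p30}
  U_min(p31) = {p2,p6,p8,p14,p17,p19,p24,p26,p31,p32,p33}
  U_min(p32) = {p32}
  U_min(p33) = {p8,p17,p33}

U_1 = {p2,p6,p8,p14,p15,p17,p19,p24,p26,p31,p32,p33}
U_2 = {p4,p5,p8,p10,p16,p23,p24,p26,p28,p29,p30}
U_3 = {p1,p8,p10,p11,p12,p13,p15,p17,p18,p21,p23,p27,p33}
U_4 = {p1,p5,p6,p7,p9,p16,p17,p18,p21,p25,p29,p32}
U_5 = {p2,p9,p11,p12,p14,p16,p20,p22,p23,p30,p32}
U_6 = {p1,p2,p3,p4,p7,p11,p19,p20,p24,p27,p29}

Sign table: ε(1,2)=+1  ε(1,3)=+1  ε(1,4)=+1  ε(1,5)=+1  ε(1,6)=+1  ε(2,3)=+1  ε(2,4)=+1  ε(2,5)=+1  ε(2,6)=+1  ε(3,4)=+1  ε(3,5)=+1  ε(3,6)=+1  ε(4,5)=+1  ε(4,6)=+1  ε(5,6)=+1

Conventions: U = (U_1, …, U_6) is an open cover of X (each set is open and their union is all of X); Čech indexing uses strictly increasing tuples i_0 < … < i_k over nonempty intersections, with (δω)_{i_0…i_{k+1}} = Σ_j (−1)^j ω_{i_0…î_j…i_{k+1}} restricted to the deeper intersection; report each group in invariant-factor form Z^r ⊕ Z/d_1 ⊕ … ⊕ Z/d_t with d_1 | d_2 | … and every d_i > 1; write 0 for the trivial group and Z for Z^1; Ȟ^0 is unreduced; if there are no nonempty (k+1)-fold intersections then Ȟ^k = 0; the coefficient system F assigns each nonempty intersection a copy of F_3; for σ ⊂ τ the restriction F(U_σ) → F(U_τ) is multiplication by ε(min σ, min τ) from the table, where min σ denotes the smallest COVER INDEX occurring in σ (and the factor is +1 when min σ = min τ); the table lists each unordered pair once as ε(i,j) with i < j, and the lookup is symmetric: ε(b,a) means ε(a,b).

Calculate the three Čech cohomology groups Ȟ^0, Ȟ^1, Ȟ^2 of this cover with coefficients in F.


nerve of the cover:
  U12={p8,p24,p26} U13={p8,p15,p17,p33} U14={p6,p17,p32} U15={p2,p14,p32} U16={p2,p19,p24} U23={p8,p10,p23} U24={p5,p16,p29} U25={p16,p23,p30} U26={p4,p24,p29} U34={p1,p17,p18,p21} U35={p11,p12,p23} U36={p1,p11,p27} U45={p9,p16,p32} U46={p1,p7,p29} U56={p2,p11,p20}
  U123={p8} U126={p24} U134={p17} U145={p32} U156={p2} U235={p23} U245={p16} U246={p29} U346={p1} U356={p11}
C dims 6,15,10; δ0: rk_F3 5; δ1: rk_F3 10
Ȟ^0 = (6 − 5) − 0 = 1, so Ȟ^0 ≅ Z/3
Ȟ^1 = (15 − 10) − 5 = 0, so Ȟ^1 ≅ 0
Ȟ^2 = (10 − 0) − 10 = 0, so Ȟ^2 ≅ 0

Ȟ^0 ≅ Z/3,  Ȟ^1 ≅ 0,  Ȟ^2 ≅ 0


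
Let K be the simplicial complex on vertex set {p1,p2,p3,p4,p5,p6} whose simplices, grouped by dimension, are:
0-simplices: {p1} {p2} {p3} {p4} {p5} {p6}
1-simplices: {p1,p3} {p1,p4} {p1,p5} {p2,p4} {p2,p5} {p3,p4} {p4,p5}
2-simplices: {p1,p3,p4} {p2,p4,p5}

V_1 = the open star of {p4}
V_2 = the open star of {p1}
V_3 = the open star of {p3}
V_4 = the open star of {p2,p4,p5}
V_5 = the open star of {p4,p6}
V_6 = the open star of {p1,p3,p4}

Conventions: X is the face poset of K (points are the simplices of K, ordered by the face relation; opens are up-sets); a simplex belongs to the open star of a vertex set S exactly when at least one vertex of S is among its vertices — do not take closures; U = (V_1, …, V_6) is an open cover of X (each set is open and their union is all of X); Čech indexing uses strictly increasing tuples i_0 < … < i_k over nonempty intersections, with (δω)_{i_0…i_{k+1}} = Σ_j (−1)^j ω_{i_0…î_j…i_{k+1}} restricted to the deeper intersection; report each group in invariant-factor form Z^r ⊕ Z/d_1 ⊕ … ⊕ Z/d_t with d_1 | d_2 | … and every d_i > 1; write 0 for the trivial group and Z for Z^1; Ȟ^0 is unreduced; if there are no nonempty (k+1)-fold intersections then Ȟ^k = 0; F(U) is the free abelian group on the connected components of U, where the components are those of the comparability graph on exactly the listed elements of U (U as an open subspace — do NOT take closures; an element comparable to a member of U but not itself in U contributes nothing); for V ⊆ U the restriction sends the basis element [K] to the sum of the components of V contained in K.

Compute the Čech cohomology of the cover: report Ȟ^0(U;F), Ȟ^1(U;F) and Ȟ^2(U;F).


Ȟ^0 = Z^2; Ȟ^1 = Z; Ȟ^2 = 0

nonempty intersections:
  V1={{p4},{p1,p4},{p2,p4},{p3,p4},{p4,p5},{p1,p3,p4},{p2,p4,p5}} V2={{p1},{p1,p3},{p1,p4},{p1,p5},{p1,p3,p4}} V3={{p3},{p1,p3},{p3,p4},{p1,p3,p4}} V4={{p2},{p4},{p5},{p1,p4},{p1,p5},{p2,p4},{p2,p5},{p3,p4},{p4,p5},{p1,p3,p4},{p2,p4,p5}} V5={{p4},{p6},{p1,p4},{p2,p4},{p3,p4},{p4,p5},{p1,p3,p4},{p2,p4,p5}} V6={{p1},{p3},{p4},{p1,p3},{p1,p4},{p1,p5},{p2,p4},{p3,p4},{p4,p5},{p1,p3,p4},{p2,p4,p5}}
  V12={{p1,p4},{p1,p3,p4}} V13={{p3,p4},{p1,p3,p4}} V14={{p4},{p1,p4},{p2,p4},{p3,p4},{p4,p5},{p1,p3,p4},{p2,p4,p5}} V15={{p4},{p1,p4},{p2,p4},{p3,p4},{p4,p5},{p1,p3,p4},{p2,p4,p5}} V16={{p4},{p1,p4},{p2,p4},{p3,p4},{p4,p5},{p1,p3,p4},{p2,p4,p5}} V23={{p1,p3},{p1,p3,p4}} V24={{p1,p4},{p1,p5},{p1,p3,p4}} V25={{p1,p4},{p1,p3,p4}} V26={{p1},{p1,p3},{p1,p4},{p1,p5},{p1,p3,p4}} V34={{p3,p4},{p1,p3,p4}} V35={{p3,p4},{p1,p3,p4}} V36={{p3},{p1,p3},{p3,p4},{p1,p3,p4}} V45={{p4},{p1,p4},{p2,p4},{p3,p4},{p4,p5},{p1,p3,p4},{p2,p4,p5}} V46={{p4},{p1,p4},{p1,p5},{p2,p4},{p3,p4},{p4,p5},{p1,p3,p4},{p2,p4,p5}} V56={{p4},{p1,p4},{p2,p4},{p3,p4},{p4,p5},{p1,p3,p4},{p2,p4,p5}}
  V123={{p1,p3,p4}} V124={{p1,p4},{p1,p3,p4}} V125={{p1,p4},{p1,p3,p4}} V126={{p1,p4},{p1,p3,p4}} V134={{p3,p4},{p1,p3,p4}} V135={{p3,p4},{p1,p3,p4}} V136={{p3,p4},{p1,p3,p4}} V145={{p4},{p1,p4},{p2,p4},{p3,p4},{p4,p5},{p1,p3,p4},{p2,p4,p5}} V146={{p4},{p1,p4},{p2,p4},{p3,p4},{p4,p5},{p1,p3,p4},{p2,p4,p5}} V156={{p4},{p1,p4},{p2,p4},{p3,p4},{p4,p5},{p1,p3,p4},{p2,p4,p5}} V234={{p1,p3,p4}} V235={{p1,p3,p4}} V236={{p1,p3},{p1,p3,p4}} V245={{p1,p4},{p1,p3,p4}} V246={{p1,p4},{p1,p5},{p1,p3,p4}} V256={{p1,p4},{p1,p3,p4}} V345={{p3,p4},{p1,p3,p4}} V346={{p3,p4},{p1,p3,p4}} V356={{p3,p4},{p1,p3,p4}} V456={{p4},{p1,p4},{p2,p4},{p3,p4},{p4,p5},{p1,p3,p4},{p2,p4,p5}}
  V1234={{p1,p3,p4}} V1235={{p1,p3,p4}} V1236={{p1,p3,p4}} V1245={{p1,p4},{p1,p3,p4}} V1246={{p1,p4},{p1,p3,p4}} V1256={{p1,p4},{p1,p3,p4}} V1345={{p3,p4},{p1,p3,p4}} V1346={{p3,p4},{p1,p3,p4}} V1356={{p3,p4},{p1,p3,p4}} V1456={{p4},{p1,p4},{p2,p4},{p3,p4},{p4,p5},{p1,p3,p4},{p2,p4,p5}} V2345={{p1,p3,p4}} V2346={{p1,p3,p4}} V2356={{p1,p3,p4}} V2456={{p1,p4},{p1,p3,p4}} V3456={{p3,p4},{p1,p3,p4}}
  V12345={{p1,p3,p4}} V12346={{p1,p3,p4}} V12356={{p1,p3,p4}} V12456={{p1,p4},{p1,p3,p4}} V13456={{p3,p4},{p1,p3,p4}} V23456={{p1,p3,p4}}
  V123456={{p1,p3,p4}}
components per intersection:
  V1: {{p4},{p1,p4},{p2,p4},{p3,p4},{p4,p5},{p1,p3,p4},{p2,p4,p5}}
  V2: {{p1},{p1,p3},{p1,p4},{p1,p5},{p1,p3,p4}}
  V3: {{p3},{p1,p3},{p3,p4},{p1,p3,p4}}
  V4: {{p2},{p4},{p5},{p1,p4},{p1,p5},{p2,p4},{p2,p5},{p3,p4},{p4,p5},{p1,p3,p4},{p2,p4,p5}}
  V5: {{p4},{p1,p4},{p2,p4},{p3,p4},{p4,p5},{p1,p3,p4},{p2,p4,p5}} {{p6}}
  V6: {{p1},{p3},{p4},{p1,p3},{p1,p4},{p1,p5},{p2,p4},{p3,p4},{p4,p5},{p1,p3,p4},{p2,p4,p5}}
  V12: {{p1,p4},{p1,p3,p4}}
  V13: {{p3,p4},{p1,p3,p4}}
  V14: {{p4},{p1,p4},{p2,p4},{p3,p4},{p4,p5},{p1,p3,p4},{p2,p4,p5}}
  V15: {{p4},{p1,p4},{p2,p4},{p3,p4},{p4,p5},{p1,p3,p4},{p2,p4,p5}}
  V16: {{p4},{p1,p4},{p2,p4},{p3,p4},{p4,p5},{p1,p3,p4},{p2,p4,p5}}
  V23: {{p1,p3},{p1,p3,p4}}
  V24: {{p1,p4},{p1,p3,p4}} {{p1,p5}}
  V25: {{p1,p4},{p1,p3,p4}}
  V26: {{p1},{p1,p3},{p1,p4},{p1,p5},{p1,p3,p4}}
  V34: {{p3,p4},{p1,p3,p4}}
  V35: {{p3,p4},{p1,p3,p4}}
  V36: {{p3},{p1,p3},{p3,p4},{p1,p3,p4}}
  V45: {{p4},{p1,p4},{p2,p4},{p3,p4},{p4,p5},{p1,p3,p4},{p2,p4,p5}}
  V46: {{p4},{p1,p4},{p2,p4},{p3,p4},{p4,p5},{p1,p3,p4},{p2,p4,p5}} {{p1,p5}}
  V56: {{p4},{p1,p4},{p2,p4},{p3,p4},{p4,p5},{p1,p3,p4},{p2,p4,p5}}
  V123: {{p1,p3,p4}}
  V124: {{p1,p4},{p1,p3,p4}}
  V125: {{p1,p4},{p1,p3,p4}}
  V126: {{p1,p4},{p1,p3,p4}}
  V134: {{p3,p4},{p1,p3,p4}}
  V135: {{p3,p4},{p1,p3,p4}}
  V136: {{p3,p4},{p1,p3,p4}}
  V145: {{p4},{p1,p4},{p2,p4},{p3,p4},{p4,p5},{p1,p3,p4},{p2,p4,p5}}
  V146: {{p4},{p1,p4},{p2,p4},{p3,p4},{p4,p5},{p1,p3,p4},{p2,p4,p5}}
  V156: {{p4},{p1,p4},{p2,p4},{p3,p4},{p4,p5},{p1,p3,p4},{p2,p4,p5}}
  V234: {{p1,p3,p4}}
  V235: {{p1,p3,p4}}
  V236: {{p1,p3},{p1,p3,p4}}
  V245: {{p1,p4},{p1,p3,p4}}
  V246: {{p1,p4},{p1,p3,p4}} {{p1,p5}}
  V256: {{p1,p4},{p1,p3,p4}}
  V345: {{p3,p4},{p1,p3,p4}}
  V346: {{p3,p4},{p1,p3,p4}}
  V356: {{p3,p4},{p1,p3,p4}}
  V456: {{p4},{p1,p4},{p2,p4},{p3,p4},{p4,p5},{p1,p3,p4},{p2,p4,p5}}
  V1234: {{p1,p3,p4}}
  V1235: {{p1,p3,p4}}
  V1236: {{p1,p3,p4}}
  V1245: {{p1,p4},{p1,p3,p4}}
  V1246: {{p1,p4},{p1,p3,p4}}
  V1256: {{p1,p4},{p1,p3,p4}}
  V1345: {{p3,p4},{p1,p3,p4}}
  V1346: {{p3,p4},{p1,p3,p4}}
  V1356: {{p3,p4},{p1,p3,p4}}
  V1456: {{p4},{p1,p4},{p2,p4},{p3,p4},{p4,p5},{p1,p3,p4},{p2,p4,p5}}
  V2345: {{p1,p3,p4}}
  V2346: {{p1,p3,p4}}
  V2356: {{p1,p3,p4}}
  V2456: {{p1,p4},{p1,p3,p4}}
  V3456: {{p3,p4},{p1,p3,p4}}
  V12345: {{p1,p3,p4}}
  V12346: {{p1,p3,p4}}
  V12356: {{p1,p3,p4}}
  V12456: {{p1,p4},{p1,p3,p4}}
  V13456: {{p3,p4},{p1,p3,p4}}
  V23456: {{p1,p3,p4}}
  V123456: {{p1,p3,p4}}
C dims 7,17,21,15; δ0: rk 5, SNF 1^5; δ1: rk 11, SNF 1^11; δ2: rk 10, SNF 1^10
Ȟ^0: (7−5)−0=2 ⇒ Z^2
Ȟ^1: (17−11)−5=1 ⇒ Z
Ȟ^2: (21−10)−11=0 ⇒ 0


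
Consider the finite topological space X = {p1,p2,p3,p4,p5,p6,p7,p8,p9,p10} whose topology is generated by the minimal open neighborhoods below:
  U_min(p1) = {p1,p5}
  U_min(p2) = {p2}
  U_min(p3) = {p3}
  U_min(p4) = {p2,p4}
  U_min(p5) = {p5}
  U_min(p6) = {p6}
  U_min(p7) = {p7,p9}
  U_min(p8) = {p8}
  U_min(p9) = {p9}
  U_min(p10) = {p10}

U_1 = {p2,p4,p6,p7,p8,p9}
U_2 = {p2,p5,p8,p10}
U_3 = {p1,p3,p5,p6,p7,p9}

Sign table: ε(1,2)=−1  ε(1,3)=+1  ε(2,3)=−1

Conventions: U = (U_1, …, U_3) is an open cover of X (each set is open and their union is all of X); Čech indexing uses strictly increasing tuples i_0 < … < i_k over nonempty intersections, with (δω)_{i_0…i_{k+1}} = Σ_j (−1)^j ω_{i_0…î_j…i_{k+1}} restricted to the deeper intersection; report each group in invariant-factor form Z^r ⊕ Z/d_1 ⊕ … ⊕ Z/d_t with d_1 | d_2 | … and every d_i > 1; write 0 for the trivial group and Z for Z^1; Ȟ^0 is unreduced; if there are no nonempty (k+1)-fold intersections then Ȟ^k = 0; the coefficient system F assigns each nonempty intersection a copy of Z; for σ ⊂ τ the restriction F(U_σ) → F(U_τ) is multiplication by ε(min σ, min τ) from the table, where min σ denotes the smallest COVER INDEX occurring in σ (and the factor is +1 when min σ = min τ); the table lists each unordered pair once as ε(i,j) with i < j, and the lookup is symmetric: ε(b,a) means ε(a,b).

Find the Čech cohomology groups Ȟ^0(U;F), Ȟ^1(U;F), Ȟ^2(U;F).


Ȟ^0 ≅ Z; Ȟ^1 ≅ Z; Ȟ^2 ≅ 0

intersection data:
  U12={p2,p8} U13={p6,p7,p9} U23={p5}
C dims 3,3; δ0: rk 2, SNF 1^2
Ȟ^0 = (3 − 2) − 0 = 1, so Ȟ^0 ≅ Z
Ȟ^1 = (3 − 0) − 2 = 1, so Ȟ^1 ≅ Z
Ȟ^2 = (0 − 0) − 0 = 0, so Ȟ^2 ≅ 0


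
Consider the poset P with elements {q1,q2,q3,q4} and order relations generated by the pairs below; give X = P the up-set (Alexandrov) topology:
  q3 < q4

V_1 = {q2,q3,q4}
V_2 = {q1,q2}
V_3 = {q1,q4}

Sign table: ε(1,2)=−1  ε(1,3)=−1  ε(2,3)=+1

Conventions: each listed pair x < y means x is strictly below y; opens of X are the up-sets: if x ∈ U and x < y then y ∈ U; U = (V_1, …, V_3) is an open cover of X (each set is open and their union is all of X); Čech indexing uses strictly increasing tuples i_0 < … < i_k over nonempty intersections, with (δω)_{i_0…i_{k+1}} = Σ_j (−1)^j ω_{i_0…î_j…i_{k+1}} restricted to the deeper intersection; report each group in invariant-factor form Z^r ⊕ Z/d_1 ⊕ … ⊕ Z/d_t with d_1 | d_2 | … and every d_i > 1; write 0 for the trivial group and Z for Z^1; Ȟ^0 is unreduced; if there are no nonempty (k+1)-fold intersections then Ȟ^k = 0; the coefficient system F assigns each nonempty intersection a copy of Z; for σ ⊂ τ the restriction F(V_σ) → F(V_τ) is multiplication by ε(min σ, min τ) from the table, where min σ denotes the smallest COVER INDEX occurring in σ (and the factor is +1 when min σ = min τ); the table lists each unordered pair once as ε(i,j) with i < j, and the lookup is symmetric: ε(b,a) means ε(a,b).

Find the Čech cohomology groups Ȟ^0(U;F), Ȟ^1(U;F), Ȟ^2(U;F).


nerve simplices:
  V12={q2} V13={q4} V23={q1}
C dims 3,3; δ0: rk 2, SNF 1^2
degree 0: 3−2−0 = 1 → Ȟ^0 ≅ Z
degree 1: 3−0−2 = 1 → Ȟ^1 ≅ Z
degree 2: 0−0−0 = 0 → Ȟ^2 ≅ 0

Ȟ^0 ≅ Z, Ȟ^1 ≅ Z and Ȟ^2 ≅ 0


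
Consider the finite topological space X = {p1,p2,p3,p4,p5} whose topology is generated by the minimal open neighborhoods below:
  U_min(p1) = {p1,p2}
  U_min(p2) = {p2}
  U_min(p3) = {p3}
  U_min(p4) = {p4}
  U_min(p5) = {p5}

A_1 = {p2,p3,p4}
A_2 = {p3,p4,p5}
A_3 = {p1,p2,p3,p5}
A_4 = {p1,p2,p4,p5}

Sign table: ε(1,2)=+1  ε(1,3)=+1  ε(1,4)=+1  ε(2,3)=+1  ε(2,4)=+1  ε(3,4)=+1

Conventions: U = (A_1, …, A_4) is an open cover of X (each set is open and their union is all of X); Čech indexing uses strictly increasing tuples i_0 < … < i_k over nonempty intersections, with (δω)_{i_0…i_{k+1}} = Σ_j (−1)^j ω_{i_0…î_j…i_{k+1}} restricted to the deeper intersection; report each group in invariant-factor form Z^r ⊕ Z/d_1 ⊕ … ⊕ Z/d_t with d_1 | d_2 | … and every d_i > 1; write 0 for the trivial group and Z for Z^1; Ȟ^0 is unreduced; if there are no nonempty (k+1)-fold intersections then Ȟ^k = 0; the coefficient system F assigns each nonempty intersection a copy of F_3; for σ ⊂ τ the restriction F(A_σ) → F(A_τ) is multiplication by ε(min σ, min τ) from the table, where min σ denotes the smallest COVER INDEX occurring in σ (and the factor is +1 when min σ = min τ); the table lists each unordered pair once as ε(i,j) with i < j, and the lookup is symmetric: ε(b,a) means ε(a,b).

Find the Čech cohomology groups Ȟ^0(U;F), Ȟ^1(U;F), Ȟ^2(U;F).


Ȟ^0 = Z/3, Ȟ^1 = 0 and Ȟ^2 = Z/3

intersection data:
  A12={p3,p4} A13={p2,p3} A14={p2,p4} A23={p3,p5} A24={p4,p5} A34={p1,p2,p5}
  A123={p3} A124={p4} A134={p2} A234={p5}
C dims 4,6,4; δ0: rk_F3 3; δ1: rk_F3 3
Ȟ^0 = (4 − 3) − 0 = 1, so Ȟ^0 ≅ Z/3
Ȟ^1 = (6 − 3) − 3 = 0, so Ȟ^1 ≅ 0
Ȟ^2 = (4 − 0) − 3 = 1, so Ȟ^2 ≅ Z/3


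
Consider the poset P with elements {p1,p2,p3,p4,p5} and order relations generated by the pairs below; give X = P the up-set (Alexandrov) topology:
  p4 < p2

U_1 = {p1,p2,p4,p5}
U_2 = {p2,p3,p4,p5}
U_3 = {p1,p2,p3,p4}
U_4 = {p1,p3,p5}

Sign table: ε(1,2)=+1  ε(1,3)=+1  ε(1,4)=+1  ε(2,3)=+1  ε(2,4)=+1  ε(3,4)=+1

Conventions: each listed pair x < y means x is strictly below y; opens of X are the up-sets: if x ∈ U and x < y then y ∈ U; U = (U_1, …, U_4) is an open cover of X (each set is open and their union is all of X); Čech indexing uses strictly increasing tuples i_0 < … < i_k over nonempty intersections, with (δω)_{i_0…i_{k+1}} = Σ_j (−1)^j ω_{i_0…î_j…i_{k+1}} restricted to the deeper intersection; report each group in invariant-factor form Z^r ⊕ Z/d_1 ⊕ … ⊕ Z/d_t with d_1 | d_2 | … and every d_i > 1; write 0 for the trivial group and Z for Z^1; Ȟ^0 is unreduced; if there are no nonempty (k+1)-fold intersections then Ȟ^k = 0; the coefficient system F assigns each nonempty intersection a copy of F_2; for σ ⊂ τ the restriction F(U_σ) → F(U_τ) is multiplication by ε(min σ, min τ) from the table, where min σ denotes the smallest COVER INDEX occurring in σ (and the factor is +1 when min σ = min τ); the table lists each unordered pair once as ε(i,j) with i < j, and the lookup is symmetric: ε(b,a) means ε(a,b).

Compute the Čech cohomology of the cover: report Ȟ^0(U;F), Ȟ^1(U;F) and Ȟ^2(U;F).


Ȟ^0(U;F) ≅ Z/2; Ȟ^1(U;F) ≅ 0; Ȟ^2(U;F) ≅ Z/2

cover nerve:
  U12={p2,p4,p5} U13={p1,p2,p4} U14={p1,p5} U23={p2,p3,p4} U24={p3,p5} U34={p1,p3}
  U123={p2,p4} U124={p5} U134={p1} U234={p3}
C dims 4,6,4; δ0: rk_F2 3; δ1: rk_F2 3
Ȟ^0: (4−3)−0=1 ⇒ Z/2
Ȟ^1: (6−3)−3=0 ⇒ 0
Ȟ^2: (4−0)−3=1 ⇒ Z/2


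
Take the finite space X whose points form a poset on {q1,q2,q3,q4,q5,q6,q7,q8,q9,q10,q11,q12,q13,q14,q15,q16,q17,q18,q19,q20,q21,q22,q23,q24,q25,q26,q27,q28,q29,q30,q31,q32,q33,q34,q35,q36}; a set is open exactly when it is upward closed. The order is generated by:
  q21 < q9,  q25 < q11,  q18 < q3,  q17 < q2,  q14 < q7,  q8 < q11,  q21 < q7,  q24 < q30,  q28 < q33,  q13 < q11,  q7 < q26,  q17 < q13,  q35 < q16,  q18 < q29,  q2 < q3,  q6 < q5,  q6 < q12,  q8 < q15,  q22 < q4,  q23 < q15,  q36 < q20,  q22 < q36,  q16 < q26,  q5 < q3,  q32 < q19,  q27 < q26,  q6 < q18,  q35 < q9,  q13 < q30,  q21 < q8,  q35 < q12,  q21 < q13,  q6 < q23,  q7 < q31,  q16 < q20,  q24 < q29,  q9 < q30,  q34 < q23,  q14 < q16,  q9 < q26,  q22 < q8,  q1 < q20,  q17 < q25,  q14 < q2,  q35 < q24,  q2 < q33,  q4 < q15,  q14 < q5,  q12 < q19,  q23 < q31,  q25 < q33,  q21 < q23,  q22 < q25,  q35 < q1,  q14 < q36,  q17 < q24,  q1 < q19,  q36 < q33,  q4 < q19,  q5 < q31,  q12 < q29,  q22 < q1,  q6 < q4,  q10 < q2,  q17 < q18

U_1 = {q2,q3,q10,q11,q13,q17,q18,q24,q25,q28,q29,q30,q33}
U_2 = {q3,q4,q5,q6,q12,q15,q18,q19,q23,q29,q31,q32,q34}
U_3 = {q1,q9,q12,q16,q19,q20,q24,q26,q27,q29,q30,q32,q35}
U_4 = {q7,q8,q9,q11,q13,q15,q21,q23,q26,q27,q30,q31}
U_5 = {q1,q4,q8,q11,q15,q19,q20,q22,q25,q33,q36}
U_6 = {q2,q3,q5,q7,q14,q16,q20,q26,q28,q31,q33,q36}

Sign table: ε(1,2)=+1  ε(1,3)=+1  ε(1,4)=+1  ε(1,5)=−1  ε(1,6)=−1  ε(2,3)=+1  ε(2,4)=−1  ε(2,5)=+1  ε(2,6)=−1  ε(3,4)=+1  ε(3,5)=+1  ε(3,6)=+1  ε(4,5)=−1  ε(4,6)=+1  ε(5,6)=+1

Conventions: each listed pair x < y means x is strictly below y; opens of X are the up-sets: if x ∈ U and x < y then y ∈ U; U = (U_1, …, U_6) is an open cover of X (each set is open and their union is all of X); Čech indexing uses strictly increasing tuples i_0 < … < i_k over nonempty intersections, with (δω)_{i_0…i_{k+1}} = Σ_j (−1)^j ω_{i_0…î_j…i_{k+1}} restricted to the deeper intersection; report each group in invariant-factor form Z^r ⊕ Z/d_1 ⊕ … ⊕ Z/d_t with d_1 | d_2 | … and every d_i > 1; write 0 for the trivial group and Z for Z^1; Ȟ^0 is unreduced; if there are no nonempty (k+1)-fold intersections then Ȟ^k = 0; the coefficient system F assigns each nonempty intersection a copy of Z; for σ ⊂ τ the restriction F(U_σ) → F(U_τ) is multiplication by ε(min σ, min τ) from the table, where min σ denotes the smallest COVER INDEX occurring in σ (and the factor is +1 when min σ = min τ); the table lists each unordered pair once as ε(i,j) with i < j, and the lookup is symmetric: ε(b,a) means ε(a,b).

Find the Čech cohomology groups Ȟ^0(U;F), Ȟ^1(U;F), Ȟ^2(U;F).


Ȟ^0(U;F) ≅ 0, Ȟ^1(U;F) ≅ Z/2, Ȟ^2(U;F) ≅ Z

nonempty overlaps:
  U12={q3,q18,q29} U13={q24,q29,q30} U14={q11,q13,q30} U15={q11,q25,q33} U16={q2,q3,q28,q33} U23={q12,q19,q29,q32} U24={q15,q23,q31} U25={q4,q15,q19} U26={q3,q5,q31} U34={q9,q26,q27,q30} U35={q1,q19,q20} U36={q16,q20,q26} U45={q8,q11,q15} U46={q7,q26,q31} U56={q20,q33,q36}
  U123={q29} U126={q3} U134={q30} U145={q11} U156={q33} U235={q19} U245={q15} U246={q31} U346={q26} U356={q20}
C dims 6,15,10; δ0: rk 6, SNF 1^5·2; δ1: rk 9, SNF 1^9
degree 0: 6−6−0 = 0 → Ȟ^0 ≅ 0
degree 1: 15−9−6 = 0 plus torsion [2] → Ȟ^1 ≅ Z/2
degree 2: 10−0−9 = 1 → Ȟ^2 ≅ Z


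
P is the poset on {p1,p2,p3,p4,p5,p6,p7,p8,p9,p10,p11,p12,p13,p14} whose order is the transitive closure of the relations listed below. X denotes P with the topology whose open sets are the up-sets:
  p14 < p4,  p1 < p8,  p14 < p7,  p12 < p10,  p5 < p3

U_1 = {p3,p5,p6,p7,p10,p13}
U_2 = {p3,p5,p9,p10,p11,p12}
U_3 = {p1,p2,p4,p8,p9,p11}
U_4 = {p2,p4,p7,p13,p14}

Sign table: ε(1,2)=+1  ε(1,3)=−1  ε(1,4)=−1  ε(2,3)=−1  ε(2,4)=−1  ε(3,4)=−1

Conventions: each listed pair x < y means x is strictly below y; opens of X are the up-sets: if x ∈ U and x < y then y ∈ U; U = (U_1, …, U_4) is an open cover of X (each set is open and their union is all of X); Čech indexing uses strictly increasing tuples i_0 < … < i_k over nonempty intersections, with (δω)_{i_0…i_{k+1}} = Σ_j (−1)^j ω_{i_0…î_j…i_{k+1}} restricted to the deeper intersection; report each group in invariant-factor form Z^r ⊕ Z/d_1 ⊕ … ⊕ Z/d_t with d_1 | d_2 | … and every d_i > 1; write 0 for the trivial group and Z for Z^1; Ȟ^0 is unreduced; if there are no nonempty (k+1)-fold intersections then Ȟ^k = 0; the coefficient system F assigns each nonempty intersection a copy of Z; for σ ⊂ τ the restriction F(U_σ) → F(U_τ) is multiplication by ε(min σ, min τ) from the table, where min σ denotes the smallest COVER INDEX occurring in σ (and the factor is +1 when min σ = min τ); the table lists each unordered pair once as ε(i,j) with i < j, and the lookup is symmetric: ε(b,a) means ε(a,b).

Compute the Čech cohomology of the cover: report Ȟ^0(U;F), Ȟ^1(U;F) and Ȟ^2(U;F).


Ȟ^0 = 0, Ȟ^1 = Z/2, Ȟ^2 = 0

nerve of the cover:
  U12={p3,p5,p10} U14={p7,p13} U23={p9,p11} U34={p2,p4}
C dims 4,4; δ0: rk 4, SNF 1^3·2
Ȟ^0 = (4 − 4) − 0 = 0, so Ȟ^0 ≅ 0
Ȟ^1 = (4 − 0) − 4 = 0 plus torsion [2], so Ȟ^1 ≅ Z/2
Ȟ^2 = (0 − 0) − 0 = 0, so Ȟ^2 ≅ 0


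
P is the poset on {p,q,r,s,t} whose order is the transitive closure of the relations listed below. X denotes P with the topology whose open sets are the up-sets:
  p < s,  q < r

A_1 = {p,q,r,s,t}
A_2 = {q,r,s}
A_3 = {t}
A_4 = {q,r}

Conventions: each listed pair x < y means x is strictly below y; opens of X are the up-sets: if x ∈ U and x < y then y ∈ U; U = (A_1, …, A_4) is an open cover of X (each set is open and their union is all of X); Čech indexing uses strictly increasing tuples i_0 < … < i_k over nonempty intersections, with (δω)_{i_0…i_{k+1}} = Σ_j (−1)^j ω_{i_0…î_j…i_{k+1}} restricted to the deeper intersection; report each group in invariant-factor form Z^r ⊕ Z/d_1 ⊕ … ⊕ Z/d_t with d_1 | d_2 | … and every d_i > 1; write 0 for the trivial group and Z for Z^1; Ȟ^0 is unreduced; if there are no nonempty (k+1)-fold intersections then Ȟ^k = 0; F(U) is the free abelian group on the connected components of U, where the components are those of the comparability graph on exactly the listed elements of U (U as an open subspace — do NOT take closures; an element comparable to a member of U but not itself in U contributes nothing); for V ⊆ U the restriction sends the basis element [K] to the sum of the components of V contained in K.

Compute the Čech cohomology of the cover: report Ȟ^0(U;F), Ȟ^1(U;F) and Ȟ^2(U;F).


Ȟ^0(U;F) ≅ Z^3,  Ȟ^1(U;F) ≅ 0,  Ȟ^2(U;F) ≅ 0

nonempty overlaps:
  A12={q,r,s} A13={t} A14={q,r} A24={q,r}
  A124={q,r}
components per intersection:
  A1: {p,s} {q,r} {t}
  A2: {q,r} {s}
  A3: {t}
  A4: {q,r}
  A12: {q,r} {s}
  A13: {t}
  A14: {q,r}
  A24: {q,r}
  A124: {q,r}
C dims 7,5,1; δ0: rk 4, SNF 1^4; δ1: rk 1, SNF 1^1
degree 0: 7−4−0 = 3 → Ȟ^0 ≅ Z^3
degree 1: 5−1−4 = 0 → Ȟ^1 ≅ 0
degree 2: 1−0−1 = 0 → Ȟ^2 ≅ 0


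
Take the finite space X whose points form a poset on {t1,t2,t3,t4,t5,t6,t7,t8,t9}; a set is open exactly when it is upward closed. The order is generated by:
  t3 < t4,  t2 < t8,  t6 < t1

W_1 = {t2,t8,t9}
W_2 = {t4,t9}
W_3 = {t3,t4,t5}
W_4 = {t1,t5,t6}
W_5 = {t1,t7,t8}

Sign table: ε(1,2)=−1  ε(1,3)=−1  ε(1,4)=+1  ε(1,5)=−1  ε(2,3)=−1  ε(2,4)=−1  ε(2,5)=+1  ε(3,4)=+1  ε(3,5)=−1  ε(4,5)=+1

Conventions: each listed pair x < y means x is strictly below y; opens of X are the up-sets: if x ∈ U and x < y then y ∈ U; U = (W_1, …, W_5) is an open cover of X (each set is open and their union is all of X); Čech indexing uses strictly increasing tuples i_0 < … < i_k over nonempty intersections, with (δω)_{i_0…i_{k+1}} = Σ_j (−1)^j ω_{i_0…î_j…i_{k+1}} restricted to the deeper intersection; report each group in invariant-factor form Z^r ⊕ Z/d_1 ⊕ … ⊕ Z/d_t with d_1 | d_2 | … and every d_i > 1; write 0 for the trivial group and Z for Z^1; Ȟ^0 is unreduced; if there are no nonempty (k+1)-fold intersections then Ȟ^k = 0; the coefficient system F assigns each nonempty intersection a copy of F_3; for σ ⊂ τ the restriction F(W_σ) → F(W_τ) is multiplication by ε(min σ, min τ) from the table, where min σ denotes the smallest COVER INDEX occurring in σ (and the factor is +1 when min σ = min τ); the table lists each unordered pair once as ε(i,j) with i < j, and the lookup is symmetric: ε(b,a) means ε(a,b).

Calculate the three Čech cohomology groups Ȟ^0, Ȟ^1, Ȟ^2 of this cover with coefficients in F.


Ȟ^0(U;F) ≅ 0, Ȟ^1(U;F) ≅ 0 and Ȟ^2(U;F) ≅ 0

nonempty overlaps:
  W12={t9} W15={t8} W23={t4} W34={t5} W45={t1}
C dims 5,5; δ0: rk_F3 5
degree 0: 5−5−0 = 0 → Ȟ^0 ≅ 0
degree 1: 5−0−5 = 0 → Ȟ^1 ≅ 0
degree 2: 0−0−0 = 0 → Ȟ^2 ≅ 0


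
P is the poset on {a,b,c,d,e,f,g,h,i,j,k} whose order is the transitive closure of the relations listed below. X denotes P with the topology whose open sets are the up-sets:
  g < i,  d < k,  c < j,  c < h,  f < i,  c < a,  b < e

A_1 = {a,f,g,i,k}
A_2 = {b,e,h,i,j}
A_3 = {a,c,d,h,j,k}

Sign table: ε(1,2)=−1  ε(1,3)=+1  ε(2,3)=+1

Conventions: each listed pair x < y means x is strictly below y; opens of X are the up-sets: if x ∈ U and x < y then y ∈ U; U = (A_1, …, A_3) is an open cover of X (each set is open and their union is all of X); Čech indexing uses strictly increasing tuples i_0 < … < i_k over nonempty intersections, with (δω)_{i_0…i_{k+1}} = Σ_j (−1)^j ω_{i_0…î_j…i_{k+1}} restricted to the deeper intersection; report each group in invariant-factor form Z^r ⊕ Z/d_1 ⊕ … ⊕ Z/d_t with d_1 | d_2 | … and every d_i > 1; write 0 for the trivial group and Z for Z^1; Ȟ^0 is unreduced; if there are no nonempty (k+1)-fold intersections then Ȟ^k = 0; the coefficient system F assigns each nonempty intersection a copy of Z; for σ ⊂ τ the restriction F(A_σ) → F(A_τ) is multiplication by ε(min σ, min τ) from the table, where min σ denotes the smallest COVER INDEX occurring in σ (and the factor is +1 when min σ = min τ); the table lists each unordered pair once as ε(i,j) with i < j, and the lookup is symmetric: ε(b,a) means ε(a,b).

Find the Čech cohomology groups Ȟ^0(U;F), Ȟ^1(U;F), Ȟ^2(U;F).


Ȟ^0 = 0, Ȟ^1 = Z/2 and Ȟ^2 = 0

nonempty intersections:
  A12={i} A13={a,k} A23={h,j}
C dims 3,3; δ0: rk 3, SNF 1^2·2
Ȟ^0: (3−3)−0=0 ⇒ 0
Ȟ^1: (3−0)−3=0 plus torsion [2] ⇒ Z/2
Ȟ^2: (0−0)−0=0 ⇒ 0


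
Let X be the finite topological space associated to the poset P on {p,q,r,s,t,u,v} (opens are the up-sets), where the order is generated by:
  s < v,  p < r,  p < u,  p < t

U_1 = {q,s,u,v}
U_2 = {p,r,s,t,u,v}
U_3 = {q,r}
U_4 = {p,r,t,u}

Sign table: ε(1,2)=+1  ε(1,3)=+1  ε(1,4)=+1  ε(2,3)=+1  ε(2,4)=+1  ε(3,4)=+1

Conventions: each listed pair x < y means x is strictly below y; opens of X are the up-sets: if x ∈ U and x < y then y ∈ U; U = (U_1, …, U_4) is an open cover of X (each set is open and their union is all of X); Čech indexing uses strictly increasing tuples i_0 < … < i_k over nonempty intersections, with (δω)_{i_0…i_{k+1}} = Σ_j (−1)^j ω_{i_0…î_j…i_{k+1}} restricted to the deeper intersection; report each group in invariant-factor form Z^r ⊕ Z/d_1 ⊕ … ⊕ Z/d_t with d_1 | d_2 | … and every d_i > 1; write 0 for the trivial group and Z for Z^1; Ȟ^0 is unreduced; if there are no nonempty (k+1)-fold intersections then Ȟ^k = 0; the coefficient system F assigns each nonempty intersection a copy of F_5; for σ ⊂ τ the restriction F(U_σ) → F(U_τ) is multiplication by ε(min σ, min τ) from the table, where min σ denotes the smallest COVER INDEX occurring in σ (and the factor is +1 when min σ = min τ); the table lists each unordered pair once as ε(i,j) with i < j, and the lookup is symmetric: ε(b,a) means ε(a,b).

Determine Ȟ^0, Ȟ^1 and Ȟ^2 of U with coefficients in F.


nonempty intersections:
  U12={s,u,v} U13={q} U14={u} U23={r} U24={p,r,t,u} U34={r}
  U124={u} U234={r}
C dims 4,6,2; δ0: rk_F5 3; δ1: rk_F5 2
Ȟ^0: (4−3)−0=1 ⇒ Z/5
Ȟ^1: (6−2)−3=1 ⇒ Z/5
Ȟ^2: (2−0)−2=0 ⇒ 0

Ȟ^0(U;F) ≅ Z/5,  Ȟ^1(U;F) ≅ Z/5,  Ȟ^2(U;F) ≅ 0


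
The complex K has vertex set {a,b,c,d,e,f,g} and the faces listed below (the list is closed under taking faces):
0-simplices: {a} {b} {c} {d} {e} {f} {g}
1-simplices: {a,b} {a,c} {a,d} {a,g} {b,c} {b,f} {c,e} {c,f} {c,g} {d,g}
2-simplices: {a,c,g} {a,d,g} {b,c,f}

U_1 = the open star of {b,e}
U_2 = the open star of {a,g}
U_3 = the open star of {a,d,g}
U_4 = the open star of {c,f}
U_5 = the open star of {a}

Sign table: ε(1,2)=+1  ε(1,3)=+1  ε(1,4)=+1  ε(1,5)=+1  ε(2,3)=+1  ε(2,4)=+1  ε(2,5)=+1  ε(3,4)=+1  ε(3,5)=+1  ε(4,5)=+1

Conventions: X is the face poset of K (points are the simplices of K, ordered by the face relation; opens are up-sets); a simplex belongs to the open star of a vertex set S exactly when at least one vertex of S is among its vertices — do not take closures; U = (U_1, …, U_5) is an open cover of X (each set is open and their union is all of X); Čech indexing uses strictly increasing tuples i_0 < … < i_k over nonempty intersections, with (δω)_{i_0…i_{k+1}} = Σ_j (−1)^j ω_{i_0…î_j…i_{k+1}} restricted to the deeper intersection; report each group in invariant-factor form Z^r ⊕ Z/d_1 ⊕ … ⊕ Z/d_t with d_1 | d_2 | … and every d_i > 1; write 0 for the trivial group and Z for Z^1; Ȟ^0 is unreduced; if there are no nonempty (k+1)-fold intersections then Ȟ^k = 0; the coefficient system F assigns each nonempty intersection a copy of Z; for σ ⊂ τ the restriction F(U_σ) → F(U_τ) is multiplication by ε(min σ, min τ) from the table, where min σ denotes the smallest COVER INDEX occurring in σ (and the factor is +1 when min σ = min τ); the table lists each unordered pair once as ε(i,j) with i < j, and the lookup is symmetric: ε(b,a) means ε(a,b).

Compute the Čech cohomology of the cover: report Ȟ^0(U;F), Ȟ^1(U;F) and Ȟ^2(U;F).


Ȟ^0(U;F) ≅ Z; Ȟ^1(U;F) ≅ Z; Ȟ^2(U;F) ≅ 0

nerve simplices:
  U1={{b},{e},{a,b},{b,c},{b,f},{c,e},{b,c,f}} U2={{a},{g},{a,b},{a,c},{a,d},{a,g},{c,g},{d,g},{a,c,g},{a,d,g}} U3={{a},{d},{g},{a,b},{a,c},{a,d},{a,g},{c,g},{d,g},{a,c,g},{a,d,g}} U4={{c},{f},{a,c},{b,c},{b,f},{c,e},{c,f},{c,g},{a,c,g},{b,c,f}} U5={{a},{a,b},{a,c},{a,d},{a,g},{a,c,g},{a,d,g}}
  U12={{a,b}} U13={{a,b}} U14={{b,c},{b,f},{c,e},{b,c,f}} U15={{a,b}} U23={{a},{g},{a,b},{a,c},{a,d},{a,g},{c,g},{d,g},{a,c,g},{a,d,g}} U24={{a,c},{c,g},{a,c,g}} U25={{a},{a,b},{a,c},{a,d},{a,g},{a,c,g},{a,d,g}} U34={{a,c},{c,g},{a,c,g}} U35={{a},{a,b},{a,c},{a,d},{a,g},{a,c,g},{a,d,g}} U45={{a,c},{a,c,g}}
  U123={{a,b}} U125={{a,b}} U135={{a,b}} U234={{a,c},{c,g},{a,c,g}} U235={{a},{a,b},{a,c},{a,d},{a,g},{a,c,g},{a,d,g}} U245={{a,c},{a,c,g}} U345={{a,c},{a,c,g}}
  U1235={{a,b}} U2345={{a,c},{a,c,g}}
C dims 5,10,7,2; δ0: rk 4, SNF 1^4; δ1: rk 5, SNF 1^5; δ2: rk 2, SNF 1^2
degree 0: 5−4−0 = 1 → Ȟ^0 ≅ Z
degree 1: 10−5−4 = 1 → Ȟ^1 ≅ Z
degree 2: 7−2−5 = 0 → Ȟ^2 ≅ 0
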